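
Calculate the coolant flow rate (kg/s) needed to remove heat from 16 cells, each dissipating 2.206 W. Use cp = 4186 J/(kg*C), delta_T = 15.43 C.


Step 1: Total heat Q = 16 * 2.206 W = 35.296 W
Step 2: denom = cp * dT = 4186 * 15.43 = 64590
Step 3: m_dot = 35.296 / 64590 = 5.465e-04 kg/s

5.465e-04 kg/s


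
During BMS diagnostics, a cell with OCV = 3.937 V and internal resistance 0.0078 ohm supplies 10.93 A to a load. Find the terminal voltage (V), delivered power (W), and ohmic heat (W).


Step 1: V_terminal = OCV - I*R = 3.937 - 10.93 * 0.0078 = 3.8517 V
Step 2: P_out = V_terminal * I = 3.8517 * 10.93 = 42.10 W
Step 3: Q = I^2 * R = 10.93^2 * 0.0078 = 0.9318 W

V=3.8517 V, P=42.10 W, Q=0.9318 W


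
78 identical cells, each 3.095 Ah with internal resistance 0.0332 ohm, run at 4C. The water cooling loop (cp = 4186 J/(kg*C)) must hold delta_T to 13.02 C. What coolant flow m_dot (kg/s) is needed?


Step 1: I = 4 * 3.095 = 12.38 A
Step 2: Q_cell = I^2 * R = 12.38^2 * 0.0332 = 5.0884 W
Step 3: Q_total = 78 * 5.0884 = 396.9 W
Step 4: m_dot = Q_total / (cp * dT) = 396.9 / (4186 * 13.02) = 0.007282 kg/s

0.007282 kg/s


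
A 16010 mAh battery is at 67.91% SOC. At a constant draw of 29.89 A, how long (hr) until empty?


Convert: C_total = 16010 mAh = 16.01 Ah
Step 1: remaining = SOC/100 * C_total = 67.91/100 * 16.01 = 10.872 Ah
Step 2: t = remaining / I = 10.872 / 29.89 = 0.3637 hr

0.3637 hr


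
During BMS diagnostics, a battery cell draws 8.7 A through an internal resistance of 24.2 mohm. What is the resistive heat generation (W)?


Convert: R = 24.2 mohm = 0.0242 ohm
Q = I^2 * R = 8.7^2 * 0.0242 = 1.832 W

1.832 W


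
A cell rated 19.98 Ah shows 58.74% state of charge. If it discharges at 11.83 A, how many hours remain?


Step 1: remaining = SOC/100 * C_total = 58.74/100 * 19.98 = 11.736 Ah
Step 2: t = remaining / I = 11.736 / 11.83 = 0.9921 hr

0.9921 hr


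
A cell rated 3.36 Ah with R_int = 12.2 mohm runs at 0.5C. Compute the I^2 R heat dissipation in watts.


Convert: R = 12.2 mohm = 0.0122 ohm
Step 1: I = C_rate * capacity = 0.5 * 3.36 = 1.68 A
Step 2: Q = I^2 * R = 1.68^2 * 0.0122 = 2.8224 * 0.0122 = 0.03443 W

0.03443 W


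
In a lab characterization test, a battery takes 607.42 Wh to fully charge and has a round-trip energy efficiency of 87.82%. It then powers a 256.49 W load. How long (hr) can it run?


Step 1: E_discharge = eta/100 * E_charge = 87.82/100 * 607.42 = 533.44 Wh
Step 2: t = E_discharge / P = 533.44 / 256.49 = 2.080 hr

2.080 hr


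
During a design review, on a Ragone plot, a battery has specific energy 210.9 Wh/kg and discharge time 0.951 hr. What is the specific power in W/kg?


Specific power = 210.9 Wh/kg / 0.951 hr = 221.8 W/kg

221.8 W/kg


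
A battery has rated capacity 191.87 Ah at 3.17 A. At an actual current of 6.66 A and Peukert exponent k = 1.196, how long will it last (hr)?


Step 1: t_rated = C / I_rated = 191.87 / 3.17 = 60.527 hr
Step 2: ratio = 3.17 / 6.66 = 0.47598
Step 3: ratio^k = 0.47598^1.196 = 0.41152
Step 4: t = t_rated * ratio^k = 60.527 * 0.41152 = 24.91 hr

24.91 hr


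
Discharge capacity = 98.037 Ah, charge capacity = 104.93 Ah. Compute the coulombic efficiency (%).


eta_c = Q_dis / Q_chg * 100 = 98.037 / 104.93 * 100 = 93.43%

93.43%


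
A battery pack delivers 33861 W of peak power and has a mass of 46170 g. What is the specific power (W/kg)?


Convert: m = 46170 g = 46.17 kg
SP = P / m = 33861 / 46.17 = 733.4 W/kg

733.4 W/kg


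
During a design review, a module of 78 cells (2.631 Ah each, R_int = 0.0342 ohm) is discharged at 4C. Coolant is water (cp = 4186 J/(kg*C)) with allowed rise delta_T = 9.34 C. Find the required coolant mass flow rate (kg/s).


Step 1: I = 4 * 2.631 = 10.524 A
Step 2: Q_cell = I^2 * R = 10.524^2 * 0.0342 = 3.7878 W
Step 3: Q_total = 78 * 3.7878 = 295.45 W
Step 4: m_dot = Q_total / (cp * dT) = 295.45 / (4186 * 9.34) = 0.007557 kg/s

0.007557 kg/s


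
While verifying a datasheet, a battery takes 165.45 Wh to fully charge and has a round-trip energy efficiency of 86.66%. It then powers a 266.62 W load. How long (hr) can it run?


Step 1: E_discharge = eta/100 * E_charge = 86.66/100 * 165.45 = 143.38 Wh
Step 2: t = E_discharge / P = 143.38 / 266.62 = 0.5378 hr

0.5378 hr


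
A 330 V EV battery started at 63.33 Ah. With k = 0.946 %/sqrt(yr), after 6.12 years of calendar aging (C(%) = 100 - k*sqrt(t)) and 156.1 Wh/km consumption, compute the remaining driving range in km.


Step 1: capacity retention = 100 - 0.946 * sqrt(6.12) = 100 - 0.946 * 2.4739 = 97.66%
Step 2: C_now = 63.33 * 97.66/100 = 61.848 Ah
Step 3: E_pack = V * C_now = 330 * 61.848 = 20410 Wh
Step 4: range = E_pack / consumption = 20410 / 156.1 = 130.7 km

130.7 km


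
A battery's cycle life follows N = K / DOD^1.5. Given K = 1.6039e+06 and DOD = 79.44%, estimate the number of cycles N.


DOD^1.5 = 708.04
N = K / DOD^1.5 = 1.6039e+06 / 708.04 = 2265

2265 cycles


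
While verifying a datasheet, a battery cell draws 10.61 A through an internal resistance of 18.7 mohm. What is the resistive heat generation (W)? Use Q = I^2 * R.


Convert: R = 18.7 mohm = 0.0187 ohm
I^2 = 112.57
Q = 112.57 * 0.0187 = 2.105 W

2.105 W


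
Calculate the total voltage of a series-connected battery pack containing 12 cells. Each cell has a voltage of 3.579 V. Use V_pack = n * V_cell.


Series voltages add: 12 * 3.579 V = 42.948 V

42.948 V


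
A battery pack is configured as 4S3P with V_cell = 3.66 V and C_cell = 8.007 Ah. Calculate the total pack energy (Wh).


E = Ns * Vcell * Np * Ccell = 4 * 3.66 * 3 * 8.007 = 351.7 Wh

351.7 Wh


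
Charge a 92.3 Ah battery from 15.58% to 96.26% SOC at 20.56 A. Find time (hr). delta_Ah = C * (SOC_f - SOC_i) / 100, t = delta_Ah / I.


delta_Ah = 92.3 * (96.26 - 15.58) / 100 = 74.468 Ah
t = delta_Ah / I = 74.468 / 20.56 = 3.622 hr

3.622 hr


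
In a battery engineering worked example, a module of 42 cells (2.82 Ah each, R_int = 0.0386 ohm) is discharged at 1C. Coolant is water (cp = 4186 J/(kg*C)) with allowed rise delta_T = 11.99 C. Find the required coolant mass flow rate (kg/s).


Step 1: I = 1 * 2.82 = 2.82 A
Step 2: Q_cell = I^2 * R = 2.82^2 * 0.0386 = 0.30696 W
Step 3: Q_total = 42 * 0.30696 = 12.892 W
Step 4: m_dot = Q_total / (cp * dT) = 12.892 / (4186 * 11.99) = 2.569e-04 kg/s

2.569e-04 kg/s


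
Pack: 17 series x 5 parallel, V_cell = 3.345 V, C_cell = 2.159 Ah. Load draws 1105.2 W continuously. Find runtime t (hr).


Step 1: E_pack = Ns * V_cell * Np * C_cell = 17 * 3.345 * 5 * 2.159 = 613.86 Wh
Step 2: t = E_pack / P = 613.86 / 1105.2 = 0.5554 hr

0.5554 hr


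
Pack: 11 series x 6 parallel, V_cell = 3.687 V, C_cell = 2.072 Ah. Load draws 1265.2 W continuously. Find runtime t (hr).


Step 1: E_pack = Ns * V_cell * Np * C_cell = 11 * 3.687 * 6 * 2.072 = 504.2 Wh
Step 2: t = E_pack / P = 504.2 / 1265.2 = 0.3985 hr

0.3985 hr


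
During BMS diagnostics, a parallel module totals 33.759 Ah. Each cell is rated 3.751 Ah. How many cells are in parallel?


n = C_total / C_cell = 33.759 / 3.751 = 9

9


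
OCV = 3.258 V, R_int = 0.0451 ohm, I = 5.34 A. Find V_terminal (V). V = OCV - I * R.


IR drop = 5.34 * 0.0451 = 0.24083 V
V = 3.258 - 0.24083 = 3.017 V

3.017 V


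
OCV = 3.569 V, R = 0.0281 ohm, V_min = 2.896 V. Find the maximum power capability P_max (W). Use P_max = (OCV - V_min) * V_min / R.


dV = OCV - V_min = 0.673 V (so I_max = dV / R)
P_max = dV * V_min / R = 0.673 * 2.896 / 0.0281 = 69.36 W

69.36 W


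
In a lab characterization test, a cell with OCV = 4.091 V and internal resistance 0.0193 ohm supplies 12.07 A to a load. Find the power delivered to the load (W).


Step 1: V_terminal = OCV - I*R = 4.091 - 12.07 * 0.0193 = 3.858 V
Step 2: P_out = V_terminal * I = 3.858 * 12.07 = 46.57 W

46.57 W


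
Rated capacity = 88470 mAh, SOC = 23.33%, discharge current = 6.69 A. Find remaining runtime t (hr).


Convert: C_total = 88470 mAh = 88.47 Ah
Step 1: remaining = SOC/100 * C_total = 23.33/100 * 88.47 = 20.64 Ah
Step 2: t = remaining / I = 20.64 / 6.69 = 3.085 hr

3.085 hr


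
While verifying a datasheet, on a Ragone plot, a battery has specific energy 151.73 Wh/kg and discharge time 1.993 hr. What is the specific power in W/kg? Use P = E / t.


P_specific = E / t = 151.73 / 1.993 = 76.13 W/kg

76.13 W/kg


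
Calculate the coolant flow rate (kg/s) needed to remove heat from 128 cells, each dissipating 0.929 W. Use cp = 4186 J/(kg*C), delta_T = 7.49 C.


Q_total = 128 * 0.929 = 118.91 W
m_dot = Q_total / (cp * dT) = 118.91 / (4186 * 7.49) = 0.003793 kg/s

0.003793 kg/s


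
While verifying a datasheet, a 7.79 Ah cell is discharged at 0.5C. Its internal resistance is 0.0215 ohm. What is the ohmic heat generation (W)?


Step 1: I = C_rate * capacity = 0.5 * 7.79 = 3.895 A
Step 2: Q = I^2 * R = 3.895^2 * 0.0215 = 15.171 * 0.0215 = 0.3262 W

0.3262 W


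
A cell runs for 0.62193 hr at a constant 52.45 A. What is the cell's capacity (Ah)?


C = I * t = 52.45 * 0.62193 = 32.62 Ah

32.62 Ah


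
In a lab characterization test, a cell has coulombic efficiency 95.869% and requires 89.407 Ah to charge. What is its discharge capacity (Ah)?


Q_dis = eta/100 * Q_chg = 95.869/100 * 89.407 = 85.71 Ah

85.71 Ah


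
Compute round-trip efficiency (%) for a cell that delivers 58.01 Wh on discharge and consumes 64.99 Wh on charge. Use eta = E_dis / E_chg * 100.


Round-trip efficiency = 58.01/64.99 * 100% = 89.26%

89.26%


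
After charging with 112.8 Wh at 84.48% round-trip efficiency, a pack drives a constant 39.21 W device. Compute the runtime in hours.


Step 1: E_discharge = eta/100 * E_charge = 84.48/100 * 112.8 = 95.293 Wh
Step 2: t = E_discharge / P = 95.293 / 39.21 = 2.430 hr

2.430 hr


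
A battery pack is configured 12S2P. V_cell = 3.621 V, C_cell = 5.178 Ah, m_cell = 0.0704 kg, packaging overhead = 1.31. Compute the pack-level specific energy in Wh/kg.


Step 1: V_pack = 12 * 3.621 = 43.452 V
Step 2: C_pack = 2 * 5.178 = 10.356 Ah
Step 3: E_pack = V_pack * C_pack = 43.452 * 10.356 = 449.99 Wh
Step 4: m_pack = 12 * 2 * 0.0704 * 1.31 = 2.2134 kg
Step 5: ED = E_pack / m_pack = 449.99 / 2.2134 = 203.3 Wh/kg

203.3 Wh/kg


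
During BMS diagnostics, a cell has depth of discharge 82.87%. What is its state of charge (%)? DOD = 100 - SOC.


SOC = 100 - DOD = 100 - 82.87 = 17.13%

17.13%


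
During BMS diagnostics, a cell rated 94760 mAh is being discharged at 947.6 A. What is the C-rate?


Convert: capacity = 94760 mAh = 94.76 Ah
C_rate = I / capacity = 947.6 / 94.76 = 10C

10C


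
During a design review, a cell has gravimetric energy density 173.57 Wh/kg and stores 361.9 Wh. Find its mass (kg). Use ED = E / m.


m = E / ED = 361.9 / 173.57 = 2.085 kg

2.085 kg


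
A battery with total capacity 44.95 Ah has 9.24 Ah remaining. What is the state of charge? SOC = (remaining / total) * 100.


SOC = (remaining / total) * 100 = (9.24 / 44.95) * 100 = 20.56%

20.56%


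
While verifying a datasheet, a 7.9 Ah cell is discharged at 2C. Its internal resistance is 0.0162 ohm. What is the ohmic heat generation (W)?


Step 1: I = C_rate * capacity = 2 * 7.9 = 15.8 A
Step 2: Q = I^2 * R = 15.8^2 * 0.0162 = 249.64 * 0.0162 = 4.044 W

4.044 W


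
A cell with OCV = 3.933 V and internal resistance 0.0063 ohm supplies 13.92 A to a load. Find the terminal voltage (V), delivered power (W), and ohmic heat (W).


Step 1: V_terminal = OCV - I*R = 3.933 - 13.92 * 0.0063 = 3.8453 V
Step 2: P_out = V_terminal * I = 3.8453 * 13.92 = 53.53 W
Step 3: Q = I^2 * R = 13.92^2 * 0.0063 = 1.221 W

V=3.8453 V, P=53.53 W, Q=1.221 W


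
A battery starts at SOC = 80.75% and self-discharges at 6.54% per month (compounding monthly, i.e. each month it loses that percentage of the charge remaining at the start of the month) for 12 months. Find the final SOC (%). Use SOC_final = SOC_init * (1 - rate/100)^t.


Monthly retention factor = 1 - 6.54/100 = 0.9346
Over 12 months: factor^12 = 0.44413
SOC_final = 80.75 * 0.44413 = 35.86%

35.86%


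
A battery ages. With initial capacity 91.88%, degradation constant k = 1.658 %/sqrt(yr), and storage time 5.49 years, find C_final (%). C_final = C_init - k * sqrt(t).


sqrt(t) = sqrt(5.49) = 2.3431
C_final = 91.88 - 1.658 * 2.3431 = 88.00%

88.00%


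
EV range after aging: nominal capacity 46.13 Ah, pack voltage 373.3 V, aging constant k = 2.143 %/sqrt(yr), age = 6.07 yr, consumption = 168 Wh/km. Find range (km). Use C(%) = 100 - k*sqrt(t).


Step 1: capacity retention = 100 - 2.143 * sqrt(6.07) = 100 - 2.143 * 2.4637 = 94.72%
Step 2: C_now = 46.13 * 94.72/100 = 43.694 Ah
Step 3: E_pack = V * C_now = 373.3 * 43.694 = 16311 Wh
Step 4: range = E_pack / consumption = 16311 / 168 = 97.09 km

97.09 km


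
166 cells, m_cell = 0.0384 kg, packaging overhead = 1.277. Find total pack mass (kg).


Cell mass sum = 166 * 0.0384 = 6.3744 kg
With overhead 1.277: m_pack = 6.3744 * 1.277 = 8.140 kg

8.140 kg


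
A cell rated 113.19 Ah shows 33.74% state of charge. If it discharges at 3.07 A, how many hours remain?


Step 1: remaining = SOC/100 * C_total = 33.74/100 * 113.19 = 38.19 Ah
Step 2: t = remaining / I = 38.19 / 3.07 = 12.44 hr

12.44 hr


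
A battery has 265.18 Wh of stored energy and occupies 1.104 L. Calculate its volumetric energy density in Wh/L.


Volumetric ED = 265.18 Wh / 1.104 L = 240.2 Wh/L

240.2 Wh/L


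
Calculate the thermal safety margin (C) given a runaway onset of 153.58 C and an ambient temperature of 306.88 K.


Convert: T_ambient = 306.88 K = 33.73 C
margin = 153.58 - 33.73 = 119.85 C

119.85 C


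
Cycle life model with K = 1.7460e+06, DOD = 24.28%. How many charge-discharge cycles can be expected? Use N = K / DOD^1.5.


DOD^1.5 = 119.64
N = K / DOD^1.5 = 1.7460e+06 / 119.64 = 14590

14590 cycles


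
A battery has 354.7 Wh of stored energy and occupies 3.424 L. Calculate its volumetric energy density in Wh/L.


Volumetric ED = 354.7 Wh / 3.424 L = 103.6 Wh/L

103.6 Wh/L


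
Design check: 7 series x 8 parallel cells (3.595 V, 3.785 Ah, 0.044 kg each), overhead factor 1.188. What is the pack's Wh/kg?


Step 1: V_pack = 7 * 3.595 = 25.165 V
Step 2: C_pack = 8 * 3.785 = 30.28 Ah
Step 3: E_pack = V_pack * C_pack = 25.165 * 30.28 = 762 Wh
Step 4: m_pack = 7 * 8 * 0.044 * 1.188 = 2.9272 kg
Step 5: ED = E_pack / m_pack = 762 / 2.9272 = 260.3 Wh/kg

260.3 Wh/kg


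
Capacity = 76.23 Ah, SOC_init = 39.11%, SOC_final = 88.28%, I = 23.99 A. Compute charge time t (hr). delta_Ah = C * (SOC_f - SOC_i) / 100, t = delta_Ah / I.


Step 1: dSOC = 88.28% - 39.11% = 49.17%
Step 2: delta_Ah = 76.23 * 49.17 / 100 = 37.482 Ah
Step 3: t = 37.482 / 23.99 = 1.562 hr

1.562 hr


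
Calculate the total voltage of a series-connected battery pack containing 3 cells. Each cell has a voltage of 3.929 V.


Series voltages add: 3 * 3.929 V = 11.787 V

11.787 V


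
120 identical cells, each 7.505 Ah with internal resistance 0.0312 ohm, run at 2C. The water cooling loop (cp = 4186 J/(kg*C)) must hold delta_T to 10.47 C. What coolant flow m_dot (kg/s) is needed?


Step 1: I = 2 * 7.505 = 15.01 A
Step 2: Q_cell = I^2 * R = 15.01^2 * 0.0312 = 7.0294 W
Step 3: Q_total = 120 * 7.0294 = 843.53 W
Step 4: m_dot = Q_total / (cp * dT) = 843.53 / (4186 * 10.47) = 0.01925 kg/s

0.01925 kg/s


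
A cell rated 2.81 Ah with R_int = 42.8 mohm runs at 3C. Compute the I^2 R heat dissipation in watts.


Convert: R = 42.8 mohm = 0.0428 ohm
Step 1: I = C_rate * capacity = 3 * 2.81 = 8.43 A
Step 2: Q = I^2 * R = 8.43^2 * 0.0428 = 71.065 * 0.0428 = 3.042 W

3.042 W


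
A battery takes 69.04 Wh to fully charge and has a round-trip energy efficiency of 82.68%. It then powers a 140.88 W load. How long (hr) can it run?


Step 1: E_discharge = eta/100 * E_charge = 82.68/100 * 69.04 = 57.082 Wh
Step 2: t = E_discharge / P = 57.082 / 140.88 = 0.4052 hr

0.4052 hr


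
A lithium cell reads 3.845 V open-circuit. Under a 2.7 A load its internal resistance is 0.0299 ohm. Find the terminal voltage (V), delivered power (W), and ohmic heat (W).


Step 1: V_terminal = OCV - I*R = 3.845 - 2.7 * 0.0299 = 3.7643 V
Step 2: P_out = V_terminal * I = 3.7643 * 2.7 = 10.16 W
Step 3: Q = I^2 * R = 2.7^2 * 0.0299 = 0.2180 W

V=3.7643 V, P=10.16 W, Q=0.2180 W


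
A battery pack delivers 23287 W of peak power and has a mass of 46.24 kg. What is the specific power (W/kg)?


Specific power = 23287 W / 46.24 kg = 503.6 W/kg

503.6 W/kg


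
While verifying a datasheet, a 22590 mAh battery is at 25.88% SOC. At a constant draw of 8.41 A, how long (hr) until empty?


Convert: C_total = 22590 mAh = 22.59 Ah
Step 1: remaining = SOC/100 * C_total = 25.88/100 * 22.59 = 5.8463 Ah
Step 2: t = remaining / I = 5.8463 / 8.41 = 0.6952 hr

0.6952 hr


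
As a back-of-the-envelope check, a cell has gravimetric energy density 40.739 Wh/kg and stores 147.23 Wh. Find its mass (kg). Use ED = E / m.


m = E / ED = 147.23 / 40.739 = 3.614 kg

3.614 kg


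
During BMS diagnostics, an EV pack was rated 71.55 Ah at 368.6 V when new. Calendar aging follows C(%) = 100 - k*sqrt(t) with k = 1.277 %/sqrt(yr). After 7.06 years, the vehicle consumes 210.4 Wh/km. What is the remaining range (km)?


Step 1: capacity retention = 100 - 1.277 * sqrt(7.06) = 100 - 1.277 * 2.6571 = 96.607%
Step 2: C_now = 71.55 * 96.607/100 = 69.122 Ah
Step 3: E_pack = V * C_now = 368.6 * 69.122 = 25478 Wh
Step 4: range = E_pack / consumption = 25478 / 210.4 = 121.1 km

121.1 km


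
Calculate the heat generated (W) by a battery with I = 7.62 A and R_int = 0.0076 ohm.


I^2 = 58.064
Q = 58.064 * 0.0076 = 0.4413 W

0.4413 W


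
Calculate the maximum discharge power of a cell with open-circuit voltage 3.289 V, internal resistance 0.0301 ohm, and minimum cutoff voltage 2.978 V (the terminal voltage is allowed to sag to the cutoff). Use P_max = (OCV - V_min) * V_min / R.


P_max = (OCV - V_min) * V_min / R = (3.289 - 2.978) * 2.978 / 0.0301 = 0.311 * 2.978 / 0.0301 = 30.77 W

30.77 W


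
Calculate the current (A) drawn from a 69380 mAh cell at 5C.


Convert: capacity = 69380 mAh = 69.38 Ah
At 5C: I = 5 * 69.38 Ah = 346.9 A

346.9 A


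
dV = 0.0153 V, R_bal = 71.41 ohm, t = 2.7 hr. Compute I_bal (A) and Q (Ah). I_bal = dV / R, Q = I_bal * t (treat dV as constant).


First, Ohm's law: I_bal = 0.0153 V / 71.41 ohm = 2.1426e-04 A
Then Q = I * t = 2.1426e-04 A * 2.7 hr = 5.785e-04 Ah

I=2.1426e-04 A, Q=5.785e-04 Ah


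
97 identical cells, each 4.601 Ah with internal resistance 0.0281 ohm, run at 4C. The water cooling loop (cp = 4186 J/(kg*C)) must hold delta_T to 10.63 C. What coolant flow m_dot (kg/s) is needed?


Step 1: I = 4 * 4.601 = 18.404 A
Step 2: Q_cell = I^2 * R = 18.404^2 * 0.0281 = 9.5177 W
Step 3: Q_total = 97 * 9.5177 = 923.22 W
Step 4: m_dot = Q_total / (cp * dT) = 923.22 / (4186 * 10.63) = 0.02075 kg/s

0.02075 kg/s


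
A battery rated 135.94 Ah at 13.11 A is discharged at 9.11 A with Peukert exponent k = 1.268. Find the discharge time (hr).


t_rated = C / I_rated = 135.94 / 13.11 = 10.369 hr
(I_rated/I)^k = (1.4391)^1.268 = 1.5866
t = t_rated * (I_rated/I)^k = 10.369 * 1.5866 = 16.45 hr

16.45 hr


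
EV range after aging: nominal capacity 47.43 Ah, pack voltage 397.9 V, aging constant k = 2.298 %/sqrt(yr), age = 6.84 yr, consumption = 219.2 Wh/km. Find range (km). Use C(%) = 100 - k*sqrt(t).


Step 1: capacity retention = 100 - 2.298 * sqrt(6.84) = 100 - 2.298 * 2.6153 = 93.99%
Step 2: C_now = 47.43 * 93.99/100 = 44.579 Ah
Step 3: E_pack = V * C_now = 397.9 * 44.579 = 17738 Wh
Step 4: range = E_pack / consumption = 17738 / 219.2 = 80.92 km

80.92 km


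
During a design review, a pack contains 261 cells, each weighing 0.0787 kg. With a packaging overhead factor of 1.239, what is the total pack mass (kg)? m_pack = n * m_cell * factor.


m_pack = n * m_cell * overhead = 261 * 0.0787 * 1.239 = 25.45 kg

25.45 kg


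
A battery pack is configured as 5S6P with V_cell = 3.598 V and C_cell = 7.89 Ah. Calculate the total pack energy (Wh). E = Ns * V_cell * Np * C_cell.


V_pack = 5 * 3.598 = 17.99 V
C_pack = 6 * 7.89 = 47.34 Ah
E = V_pack * C_pack = 17.99 * 47.34 = 851.6 Wh

851.6 Wh


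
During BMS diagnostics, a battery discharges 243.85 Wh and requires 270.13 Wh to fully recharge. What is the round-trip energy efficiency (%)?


Round-trip efficiency = 243.85/270.13 * 100% = 90.27%

90.27%


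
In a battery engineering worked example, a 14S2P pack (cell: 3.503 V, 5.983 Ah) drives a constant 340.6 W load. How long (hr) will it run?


Step 1: E_pack = Ns * V_cell * Np * C_cell = 14 * 3.503 * 2 * 5.983 = 586.84 Wh
Step 2: t = E_pack / P = 586.84 / 340.6 = 1.723 hr

1.723 hr


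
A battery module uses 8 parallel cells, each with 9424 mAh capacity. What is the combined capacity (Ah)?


Convert: C_cell = 9424 mAh = 9.424 Ah
C_total = 8 * 9.424 = 75.392 Ah

75.392 Ah


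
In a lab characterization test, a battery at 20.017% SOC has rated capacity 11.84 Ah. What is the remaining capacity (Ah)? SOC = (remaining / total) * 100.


remaining = SOC / 100 * total = 20.017 / 100 * 11.84 = 2.370 Ah

2.370 Ah


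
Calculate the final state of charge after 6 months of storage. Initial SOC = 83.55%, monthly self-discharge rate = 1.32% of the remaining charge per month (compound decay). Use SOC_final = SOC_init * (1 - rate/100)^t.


Monthly retention factor = 1 - 1.32/100 = 0.9868
Over 6 months: factor^6 = 0.92337
SOC_final = 83.55 * 0.92337 = 77.15%

77.15%


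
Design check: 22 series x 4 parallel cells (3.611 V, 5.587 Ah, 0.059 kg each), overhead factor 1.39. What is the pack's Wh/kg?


Step 1: V_pack = 22 * 3.611 = 79.442 V
Step 2: C_pack = 4 * 5.587 = 22.348 Ah
Step 3: E_pack = V_pack * C_pack = 79.442 * 22.348 = 1775.4 Wh
Step 4: m_pack = 22 * 4 * 0.059 * 1.39 = 7.2169 kg
Step 5: ED = E_pack / m_pack = 1775.4 / 7.2169 = 246.0 Wh/kg

246.0 Wh/kg


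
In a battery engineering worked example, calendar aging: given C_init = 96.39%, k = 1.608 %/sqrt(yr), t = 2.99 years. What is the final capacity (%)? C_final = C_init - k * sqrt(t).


sqrt(t) = sqrt(2.99) = 1.7292
C_final = 96.39 - 1.608 * 1.7292 = 93.61%

93.61%


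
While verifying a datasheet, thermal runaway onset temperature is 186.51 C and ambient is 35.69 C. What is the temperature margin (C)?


Safety margin = 186.51 C - 35.69 C = 150.82 C

150.82 C


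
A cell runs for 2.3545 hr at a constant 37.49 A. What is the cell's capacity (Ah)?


C = I * t = 37.49 * 2.3545 = 88.27 Ah

88.27 Ah


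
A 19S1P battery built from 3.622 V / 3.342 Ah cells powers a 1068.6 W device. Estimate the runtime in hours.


Step 1: E_pack = Ns * V_cell * Np * C_cell = 19 * 3.622 * 1 * 3.342 = 229.99 Wh
Step 2: t = E_pack / P = 229.99 / 1068.6 = 0.2152 hr

0.2152 hr


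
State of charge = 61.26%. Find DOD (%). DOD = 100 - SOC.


DOD = 100 - SOC = 100 - 61.26 = 38.74%

38.74%


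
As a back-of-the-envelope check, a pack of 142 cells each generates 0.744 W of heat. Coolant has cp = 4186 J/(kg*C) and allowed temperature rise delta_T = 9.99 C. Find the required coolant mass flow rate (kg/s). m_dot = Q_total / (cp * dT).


Step 1: Total heat Q = 142 * 0.744 W = 105.65 W
Step 2: denom = cp * dT = 4186 * 9.99 = 41818
Step 3: m_dot = 105.65 / 41818 = 0.002526 kg/s

0.002526 kg/s


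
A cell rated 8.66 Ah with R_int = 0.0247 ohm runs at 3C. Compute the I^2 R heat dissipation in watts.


Step 1: I = C_rate * capacity = 3 * 8.66 = 25.98 A
Step 2: Q = I^2 * R = 25.98^2 * 0.0247 = 674.96 * 0.0247 = 16.67 W

16.67 W


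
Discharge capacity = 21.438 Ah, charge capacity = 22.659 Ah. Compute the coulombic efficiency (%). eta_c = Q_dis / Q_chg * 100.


Coulombic efficiency = 21.438/22.659 * 100% = 94.61%

94.61%


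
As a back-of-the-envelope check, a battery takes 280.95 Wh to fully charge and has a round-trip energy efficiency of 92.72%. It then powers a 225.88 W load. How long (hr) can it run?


Step 1: E_discharge = eta/100 * E_charge = 92.72/100 * 280.95 = 260.5 Wh
Step 2: t = E_discharge / P = 260.5 / 225.88 = 1.153 hr

1.153 hr


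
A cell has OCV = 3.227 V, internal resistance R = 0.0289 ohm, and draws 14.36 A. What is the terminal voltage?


V = OCV - I*R = 3.227 - 14.36 * 0.0289 = 2.812 V

2.812 V


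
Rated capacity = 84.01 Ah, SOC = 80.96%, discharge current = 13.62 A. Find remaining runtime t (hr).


Step 1: remaining = SOC/100 * C_total = 80.96/100 * 84.01 = 68.014 Ah
Step 2: t = remaining / I = 68.014 / 13.62 = 4.994 hr

4.994 hr


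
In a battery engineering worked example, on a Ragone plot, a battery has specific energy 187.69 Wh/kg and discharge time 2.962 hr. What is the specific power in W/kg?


Specific power = 187.69 Wh/kg / 2.962 hr = 63.37 W/kg

63.37 W/kg


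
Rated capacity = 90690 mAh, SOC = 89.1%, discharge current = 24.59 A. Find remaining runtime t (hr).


Convert: C_total = 90690 mAh = 90.69 Ah
Step 1: remaining = SOC/100 * C_total = 89.1/100 * 90.69 = 80.805 Ah
Step 2: t = remaining / I = 80.805 / 24.59 = 3.286 hr

3.286 hr


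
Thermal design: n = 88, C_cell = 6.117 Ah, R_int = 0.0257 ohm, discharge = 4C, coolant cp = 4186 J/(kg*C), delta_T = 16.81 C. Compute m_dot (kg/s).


Step 1: I = 4 * 6.117 = 24.468 A
Step 2: Q_cell = I^2 * R = 24.468^2 * 0.0257 = 15.386 W
Step 3: Q_total = 88 * 15.386 = 1354 W
Step 4: m_dot = Q_total / (cp * dT) = 1354 / (4186 * 16.81) = 0.01924 kg/s

0.01924 kg/s


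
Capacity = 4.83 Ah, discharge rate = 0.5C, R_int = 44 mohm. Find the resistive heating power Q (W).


Convert: R = 44 mohm = 0.044 ohm
Step 1: I = C_rate * capacity = 0.5 * 4.83 = 2.415 A
Step 2: Q = I^2 * R = 2.415^2 * 0.044 = 5.8322 * 0.044 = 0.2566 W

0.2566 W


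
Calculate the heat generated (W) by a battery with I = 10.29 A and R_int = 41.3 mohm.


Convert: R = 41.3 mohm = 0.0413 ohm
Q = I^2 * R = 10.29^2 * 0.0413 = 4.373 W

4.373 W


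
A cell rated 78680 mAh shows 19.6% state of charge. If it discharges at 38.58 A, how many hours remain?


Convert: C_total = 78680 mAh = 78.68 Ah
Step 1: remaining = SOC/100 * C_total = 19.6/100 * 78.68 = 15.421 Ah
Step 2: t = remaining / I = 15.421 / 38.58 = 0.3997 hr

0.3997 hr


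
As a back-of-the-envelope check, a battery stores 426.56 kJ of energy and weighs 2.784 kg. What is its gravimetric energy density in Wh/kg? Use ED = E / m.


Convert: E = 426.56 kJ = 118.49 Wh
ED = E / m = 118.49 / 2.784 = 42.56 Wh/kg

42.56 Wh/kg


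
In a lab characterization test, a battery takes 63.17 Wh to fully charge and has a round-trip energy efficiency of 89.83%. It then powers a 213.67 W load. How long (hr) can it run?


Step 1: E_discharge = eta/100 * E_charge = 89.83/100 * 63.17 = 56.746 Wh
Step 2: t = E_discharge / P = 56.746 / 213.67 = 0.2656 hr

0.2656 hr


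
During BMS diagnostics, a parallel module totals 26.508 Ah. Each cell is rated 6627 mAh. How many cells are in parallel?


Convert: C_cell = 6627 mAh = 6.627 Ah
n = C_total / C_cell = 26.508 / 6.627 = 4

4


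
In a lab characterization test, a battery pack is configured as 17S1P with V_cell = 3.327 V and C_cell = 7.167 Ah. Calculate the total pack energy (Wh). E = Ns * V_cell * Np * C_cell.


E = Ns * Vcell * Np * Ccell = 17 * 3.327 * 1 * 7.167 = 405.4 Wh

405.4 Wh


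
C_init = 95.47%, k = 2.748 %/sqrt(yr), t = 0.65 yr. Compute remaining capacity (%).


Step 1: sqrt(0.65 yr) = 0.80623
Step 2: drop = 2.748 * 0.80623 = 2.2155
Step 3: C_final = 95.47 - 2.2155 = 93.25%

93.25%


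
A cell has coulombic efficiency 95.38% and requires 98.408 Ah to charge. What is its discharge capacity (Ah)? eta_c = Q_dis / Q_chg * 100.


Q_dis = eta/100 * Q_chg = 95.38/100 * 98.408 = 93.86 Ah

93.86 Ah


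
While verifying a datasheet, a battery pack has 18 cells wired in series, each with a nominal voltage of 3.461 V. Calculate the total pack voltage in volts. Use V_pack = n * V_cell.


Series voltages add: 18 * 3.461 V = 62.298 V

62.298 V


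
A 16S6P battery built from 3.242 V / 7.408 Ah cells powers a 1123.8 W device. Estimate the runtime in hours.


Step 1: E_pack = Ns * V_cell * Np * C_cell = 16 * 3.242 * 6 * 7.408 = 2305.6 Wh
Step 2: t = E_pack / P = 2305.6 / 1123.8 = 2.052 hr

2.052 hr


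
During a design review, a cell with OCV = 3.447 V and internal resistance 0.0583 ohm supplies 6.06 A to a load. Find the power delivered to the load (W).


Step 1: V_terminal = OCV - I*R = 3.447 - 6.06 * 0.0583 = 3.0937 V
Step 2: P_out = V_terminal * I = 3.0937 * 6.06 = 18.75 W

18.75 W


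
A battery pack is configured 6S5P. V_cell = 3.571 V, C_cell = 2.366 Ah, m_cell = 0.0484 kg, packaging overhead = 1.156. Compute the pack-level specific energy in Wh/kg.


Step 1: V_pack = 6 * 3.571 = 21.426 V
Step 2: C_pack = 5 * 2.366 = 11.83 Ah
Step 3: E_pack = V_pack * C_pack = 21.426 * 11.83 = 253.47 Wh
Step 4: m_pack = 6 * 5 * 0.0484 * 1.156 = 1.6785 kg
Step 5: ED = E_pack / m_pack = 253.47 / 1.6785 = 151.0 Wh/kg

151.0 Wh/kg


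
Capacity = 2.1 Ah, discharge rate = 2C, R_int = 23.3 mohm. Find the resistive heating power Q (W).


Convert: R = 23.3 mohm = 0.0233 ohm
Step 1: I = C_rate * capacity = 2 * 2.1 = 4.2 A
Step 2: Q = I^2 * R = 4.2^2 * 0.0233 = 17.64 * 0.0233 = 0.4110 W

0.4110 W


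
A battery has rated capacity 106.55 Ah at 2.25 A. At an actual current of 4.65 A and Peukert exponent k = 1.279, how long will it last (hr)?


Step 1: t_rated = C / I_rated = 106.55 / 2.25 = 47.356 hr
Step 2: ratio = 2.25 / 4.65 = 0.48387
Step 3: ratio^k = 0.48387^1.279 = 0.39516
Step 4: t = t_rated * ratio^k = 47.356 * 0.39516 = 18.71 hr

18.71 hr


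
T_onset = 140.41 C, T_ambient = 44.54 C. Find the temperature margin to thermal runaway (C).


margin = T_onset - T_ambient = 140.41 - 44.54 = 95.87 C

95.87 C


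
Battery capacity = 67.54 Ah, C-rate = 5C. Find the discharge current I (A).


I = C_rate * capacity = 5 * 67.54 = 337.7 A

337.7 A


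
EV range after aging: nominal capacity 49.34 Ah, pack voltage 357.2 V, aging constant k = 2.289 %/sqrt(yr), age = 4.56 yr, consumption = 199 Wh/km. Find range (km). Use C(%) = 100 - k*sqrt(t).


Step 1: capacity retention = 100 - 2.289 * sqrt(4.56) = 100 - 2.289 * 2.1354 = 95.112%
Step 2: C_now = 49.34 * 95.112/100 = 46.928 Ah
Step 3: E_pack = V * C_now = 357.2 * 46.928 = 16763 Wh
Step 4: range = E_pack / consumption = 16763 / 199 = 84.24 km

84.24 km


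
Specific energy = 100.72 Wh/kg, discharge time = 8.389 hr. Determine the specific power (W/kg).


Specific power = 100.72 Wh/kg / 8.389 hr = 12.01 W/kg

12.01 W/kg


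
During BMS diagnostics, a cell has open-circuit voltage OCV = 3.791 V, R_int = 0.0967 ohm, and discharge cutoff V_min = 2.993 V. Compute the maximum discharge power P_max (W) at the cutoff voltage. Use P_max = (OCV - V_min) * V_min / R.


dV = OCV - V_min = 0.798 V (so I_max = dV / R)
P_max = dV * V_min / R = 0.798 * 2.993 / 0.0967 = 24.70 W

24.70 W


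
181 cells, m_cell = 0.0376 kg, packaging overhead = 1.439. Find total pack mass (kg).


Cell mass sum = 181 * 0.0376 = 6.8056 kg
With overhead 1.439: m_pack = 6.8056 * 1.439 = 9.793 kg

9.793 kg


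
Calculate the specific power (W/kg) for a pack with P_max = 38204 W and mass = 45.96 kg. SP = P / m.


Specific power = 38204 W / 45.96 kg = 831.2 W/kg

831.2 W/kg


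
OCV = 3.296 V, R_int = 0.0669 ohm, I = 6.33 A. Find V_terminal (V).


IR drop = 6.33 * 0.0669 = 0.42348 V
V = 3.296 - 0.42348 = 2.873 V

2.873 V


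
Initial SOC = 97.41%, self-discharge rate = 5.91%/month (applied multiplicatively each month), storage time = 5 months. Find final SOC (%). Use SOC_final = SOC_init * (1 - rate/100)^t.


Monthly retention factor = 1 - 5.91/100 = 0.9409
Over 5 months: factor^5 = 0.73742
SOC_final = 97.41 * 0.73742 = 71.83%

71.83%


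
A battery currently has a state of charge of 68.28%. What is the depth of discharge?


DOD = 100 - SOC = 100 - 68.28 = 31.72%

31.72%


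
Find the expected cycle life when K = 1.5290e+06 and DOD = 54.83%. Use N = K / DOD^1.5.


Step 1: DOD^1.5 = 54.83^1.5 = 406
Step 2: N = 1.5290e+06 / 406 = 3766 cycles

3766 cycles


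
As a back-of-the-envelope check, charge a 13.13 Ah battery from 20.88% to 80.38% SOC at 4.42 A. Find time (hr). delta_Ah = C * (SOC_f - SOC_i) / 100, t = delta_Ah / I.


delta_Ah = 13.13 * (80.38 - 20.88) / 100 = 7.8124 Ah
t = delta_Ah / I = 7.8124 / 4.42 = 1.768 hr

1.768 hr


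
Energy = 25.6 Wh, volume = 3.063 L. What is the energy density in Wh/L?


ED = E / V = 25.6 / 3.063 = 8.358 Wh/L

8.358 Wh/L


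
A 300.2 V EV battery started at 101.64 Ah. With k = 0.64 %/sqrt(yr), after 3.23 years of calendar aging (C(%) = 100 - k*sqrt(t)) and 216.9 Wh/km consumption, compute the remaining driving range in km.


Step 1: capacity retention = 100 - 0.64 * sqrt(3.23) = 100 - 0.64 * 1.7972 = 98.85%
Step 2: C_now = 101.64 * 98.85/100 = 100.47 Ah
Step 3: E_pack = V * C_now = 300.2 * 100.47 = 30161 Wh
Step 4: range = E_pack / consumption = 30161 / 216.9 = 139.1 km

139.1 km


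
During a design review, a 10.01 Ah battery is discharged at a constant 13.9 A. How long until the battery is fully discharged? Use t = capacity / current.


t = capacity / current = 10.01 / 13.9 = 0.7201 hr

0.7201 hr


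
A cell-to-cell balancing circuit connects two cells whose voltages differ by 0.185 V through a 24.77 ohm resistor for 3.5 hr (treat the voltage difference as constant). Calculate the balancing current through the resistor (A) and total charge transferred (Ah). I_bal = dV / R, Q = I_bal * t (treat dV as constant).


First, Ohm's law: I_bal = 0.185 V / 24.77 ohm = 0.0074687 A
Then Q = I * t = 0.0074687 A * 3.5 hr = 0.02614 Ah

I=0.0074687 A, Q=0.02614 Ah


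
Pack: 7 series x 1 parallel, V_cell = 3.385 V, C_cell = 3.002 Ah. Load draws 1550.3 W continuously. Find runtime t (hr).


Step 1: E_pack = Ns * V_cell * Np * C_cell = 7 * 3.385 * 1 * 3.002 = 71.132 Wh
Step 2: t = E_pack / P = 71.132 / 1550.3 = 0.04588 hr

0.04588 hr


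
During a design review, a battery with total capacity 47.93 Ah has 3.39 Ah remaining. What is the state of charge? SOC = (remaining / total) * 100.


SOC% = 3.39 / 47.93 * 100 = 7.073%

7.073%


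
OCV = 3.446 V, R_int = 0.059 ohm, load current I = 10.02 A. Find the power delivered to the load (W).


Step 1: V_terminal = OCV - I*R = 3.446 - 10.02 * 0.059 = 2.8548 V
Step 2: P_out = V_terminal * I = 2.8548 * 10.02 = 28.61 W

28.61 W


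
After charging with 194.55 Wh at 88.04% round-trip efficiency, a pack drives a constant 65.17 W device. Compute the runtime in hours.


Step 1: E_discharge = eta/100 * E_charge = 88.04/100 * 194.55 = 171.28 Wh
Step 2: t = E_discharge / P = 171.28 / 65.17 = 2.628 hr

2.628 hr


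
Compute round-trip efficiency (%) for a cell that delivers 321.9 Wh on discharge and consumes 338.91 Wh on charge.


eta_e = E_dis / E_chg * 100 = 321.9 / 338.91 * 100 = 94.98%

94.98%


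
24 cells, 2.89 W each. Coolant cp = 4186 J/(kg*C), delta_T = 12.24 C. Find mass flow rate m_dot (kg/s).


Step 1: Total heat Q = 24 * 2.89 W = 69.36 W
Step 2: denom = cp * dT = 4186 * 12.24 = 51237
Step 3: m_dot = 69.36 / 51237 = 0.001354 kg/s

0.001354 kg/s


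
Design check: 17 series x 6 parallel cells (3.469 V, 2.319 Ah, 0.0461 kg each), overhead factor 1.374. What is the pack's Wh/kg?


Step 1: V_pack = 17 * 3.469 = 58.973 V
Step 2: C_pack = 6 * 2.319 = 13.914 Ah
Step 3: E_pack = V_pack * C_pack = 58.973 * 13.914 = 820.55 Wh
Step 4: m_pack = 17 * 6 * 0.0461 * 1.374 = 6.4608 kg
Step 5: ED = E_pack / m_pack = 820.55 / 6.4608 = 127.0 Wh/kg

127.0 Wh/kg


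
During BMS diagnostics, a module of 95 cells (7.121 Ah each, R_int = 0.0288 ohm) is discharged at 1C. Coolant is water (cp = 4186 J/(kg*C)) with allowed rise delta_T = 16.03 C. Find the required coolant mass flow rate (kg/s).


Step 1: I = 1 * 7.121 = 7.121 A
Step 2: Q_cell = I^2 * R = 7.121^2 * 0.0288 = 1.4604 W
Step 3: Q_total = 95 * 1.4604 = 138.74 W
Step 4: m_dot = Q_total / (cp * dT) = 138.74 / (4186 * 16.03) = 0.002068 kg/s

0.002068 kg/s


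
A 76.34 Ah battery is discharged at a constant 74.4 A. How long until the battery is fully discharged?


Runtime = 76.34 Ah / 74.4 A = 1.026 hr

1.026 hr


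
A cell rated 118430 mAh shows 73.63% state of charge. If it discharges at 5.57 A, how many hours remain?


Convert: C_total = 118430 mAh = 118.43 Ah
Step 1: remaining = SOC/100 * C_total = 73.63/100 * 118.43 = 87.2 Ah
Step 2: t = remaining / I = 87.2 / 5.57 = 15.66 hr

15.66 hr


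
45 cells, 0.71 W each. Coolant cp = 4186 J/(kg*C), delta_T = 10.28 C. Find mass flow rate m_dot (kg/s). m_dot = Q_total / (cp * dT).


Step 1: Total heat Q = 45 * 0.71 W = 31.95 W
Step 2: denom = cp * dT = 4186 * 10.28 = 43032
Step 3: m_dot = 31.95 / 43032 = 7.425e-04 kg/s

7.425e-04 kg/s


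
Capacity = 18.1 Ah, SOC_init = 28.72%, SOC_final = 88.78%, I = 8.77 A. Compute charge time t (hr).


delta_Ah = 18.1 * (88.78 - 28.72) / 100 = 10.871 Ah
t = delta_Ah / I = 10.871 / 8.77 = 1.240 hr

1.240 hr


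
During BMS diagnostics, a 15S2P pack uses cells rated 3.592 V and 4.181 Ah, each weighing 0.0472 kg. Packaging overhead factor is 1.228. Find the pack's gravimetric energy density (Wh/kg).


Step 1: V_pack = 15 * 3.592 = 53.88 V
Step 2: C_pack = 2 * 4.181 = 8.362 Ah
Step 3: E_pack = V_pack * C_pack = 53.88 * 8.362 = 450.54 Wh
Step 4: m_pack = 15 * 2 * 0.0472 * 1.228 = 1.7388 kg
Step 5: ED = E_pack / m_pack = 450.54 / 1.7388 = 259.1 Wh/kg

259.1 Wh/kg


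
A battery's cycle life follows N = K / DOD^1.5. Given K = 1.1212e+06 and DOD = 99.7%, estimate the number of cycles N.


DOD^1.5 = 995.5
N = K / DOD^1.5 = 1.1212e+06 / 995.5 = 1126

1126 cycles


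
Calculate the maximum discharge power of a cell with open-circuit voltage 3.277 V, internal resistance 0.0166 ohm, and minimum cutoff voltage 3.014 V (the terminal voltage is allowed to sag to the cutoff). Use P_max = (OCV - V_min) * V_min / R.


dV = OCV - V_min = 0.263 V (so I_max = dV / R)
P_max = dV * V_min / R = 0.263 * 3.014 / 0.0166 = 47.75 W

47.75 W


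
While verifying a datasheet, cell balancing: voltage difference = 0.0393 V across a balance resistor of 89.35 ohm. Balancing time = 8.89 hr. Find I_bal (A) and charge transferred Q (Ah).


I_bal = dV / R = 0.0393 / 89.35 = 4.3984e-04 A
Q = I_bal * t = 4.3984e-04 * 8.89 = 0.003910 Ah

I=4.3984e-04 A, Q=0.003910 Ah


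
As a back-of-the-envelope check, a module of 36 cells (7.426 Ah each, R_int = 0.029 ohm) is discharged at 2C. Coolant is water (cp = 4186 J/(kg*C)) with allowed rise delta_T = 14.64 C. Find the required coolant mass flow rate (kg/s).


Step 1: I = 2 * 7.426 = 14.852 A
Step 2: Q_cell = I^2 * R = 14.852^2 * 0.029 = 6.3969 W
Step 3: Q_total = 36 * 6.3969 = 230.29 W
Step 4: m_dot = Q_total / (cp * dT) = 230.29 / (4186 * 14.64) = 0.003758 kg/s

0.003758 kg/s


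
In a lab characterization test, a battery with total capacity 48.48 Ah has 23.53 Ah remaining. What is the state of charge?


SOC% = 23.53 / 48.48 * 100 = 48.54%

48.54%


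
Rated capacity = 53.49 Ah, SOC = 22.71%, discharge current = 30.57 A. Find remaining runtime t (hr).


Step 1: remaining = SOC/100 * C_total = 22.71/100 * 53.49 = 12.148 Ah
Step 2: t = remaining / I = 12.148 / 30.57 = 0.3974 hr

0.3974 hr


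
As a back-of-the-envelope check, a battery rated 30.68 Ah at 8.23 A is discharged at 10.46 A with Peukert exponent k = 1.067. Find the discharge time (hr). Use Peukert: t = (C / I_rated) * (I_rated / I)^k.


t_rated = C / I_rated = 30.68 / 8.23 = 3.7278 hr
(I_rated/I)^k = (0.78681)^1.067 = 0.77427
t = t_rated * (I_rated/I)^k = 3.7278 * 0.77427 = 2.886 hr

2.886 hr


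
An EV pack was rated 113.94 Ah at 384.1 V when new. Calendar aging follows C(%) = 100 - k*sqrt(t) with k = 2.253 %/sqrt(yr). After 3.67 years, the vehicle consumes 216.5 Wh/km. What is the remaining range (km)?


Step 1: capacity retention = 100 - 2.253 * sqrt(3.67) = 100 - 2.253 * 1.9157 = 95.684%
Step 2: C_now = 113.94 * 95.684/100 = 109.02 Ah
Step 3: E_pack = V * C_now = 384.1 * 109.02 = 41875 Wh
Step 4: range = E_pack / consumption = 41875 / 216.5 = 193.4 km

193.4 km
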